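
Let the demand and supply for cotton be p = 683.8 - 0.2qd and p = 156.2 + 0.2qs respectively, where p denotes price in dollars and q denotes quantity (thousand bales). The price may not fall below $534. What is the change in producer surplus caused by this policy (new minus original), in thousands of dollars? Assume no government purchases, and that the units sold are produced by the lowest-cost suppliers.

Rearranging demand gives qd = 3419 - 5p; rearranging supply gives qs = 5p - 781. Equilibrium: 3419 - 5p = 5p - 781, so 4200 = 10p and p* = 420, q* = 1319.
Since 534 > 420, the floor is binding.
At p = 534: qd = 3419 - 5·534 = 749 and qs = 5·534 - 781 = 1889.
Producer surplus without the control is ½ · (420 - 156.2) · 1319 = 173976.1.
With the floor, 749 units are sold at 534. The supply price at q = 749 is 306, so PS = ½ · [(534 - 156.2) + (534 - 306)] · 749 = 226872.1.
Change in producer surplus = 226872.1 - 173976.1 = 52896.

52896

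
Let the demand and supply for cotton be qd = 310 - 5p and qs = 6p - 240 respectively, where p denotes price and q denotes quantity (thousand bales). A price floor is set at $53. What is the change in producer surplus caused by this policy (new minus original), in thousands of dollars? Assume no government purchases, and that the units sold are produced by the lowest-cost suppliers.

116.25

Equilibrium: 310 - 5p = 6p - 240, so 550 = 11p and p* = 50, q* = 60.
Since 53 > 50, the floor is binding.
At p = 53: qd = 310 - 5·53 = 45 and qs = 6·53 - 240 = 78.
Producer surplus without the control is ½ · (50 - 40) · 60 = 300.
With the floor, 45 units are sold at 53. The supply price at q = 45 is 47.5, so PS = ½ · [(53 - 40) + (53 - 47.5)] · 45 = 416.25.
Change in producer surplus = 416.25 - 300 = 116.25.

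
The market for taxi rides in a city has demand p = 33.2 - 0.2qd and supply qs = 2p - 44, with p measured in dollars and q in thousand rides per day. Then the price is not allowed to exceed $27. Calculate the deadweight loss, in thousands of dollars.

Rearranging demand gives qd = 166 - 5p. In a free market, 166 - 5p = 2p - 44 gives the equilibrium p* = 30, q* = 16.
Since 27 < 30, the ceiling is binding.
At p = 27: qd = 166 - 5·27 = 31 and qs = 2·27 - 44 = 10.
Quantity traded falls to 10. At q = 10 the demand price is (166 - 10)/5 = 31.2 and the supply price is (44 + 10)/2 = 27.
Deadweight loss = ½ · (31.2 - 27) · (16 - 10) = ½ · 4.2 · 6 = 12.6.

12.6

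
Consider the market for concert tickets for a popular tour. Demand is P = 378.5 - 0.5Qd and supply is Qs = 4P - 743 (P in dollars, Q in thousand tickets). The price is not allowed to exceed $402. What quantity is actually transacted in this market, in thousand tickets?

Rearranging demand gives Qd = 757 - 2P. In a free market, 757 - 2P = 4P - 743 gives the equilibrium P* = 250, Q* = 257.
The ceiling of 402 is above the equilibrium price 250, so it is not binding; the market clears at P* = 250, Q* = 257.

257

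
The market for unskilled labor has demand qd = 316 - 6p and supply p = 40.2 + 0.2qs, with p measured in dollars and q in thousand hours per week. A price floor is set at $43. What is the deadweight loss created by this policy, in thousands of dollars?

Rearranging supply gives qs = 5p - 201. Equilibrium: 316 - 6p = 5p - 201, so 517 = 11p and p* = 47, q* = 34.
The floor of 43 is below the equilibrium price 47, so it is not binding; the market clears at p* = 47, q* = 34.
Since the control does not bind, no trades are prevented and deadweight loss is zero.

0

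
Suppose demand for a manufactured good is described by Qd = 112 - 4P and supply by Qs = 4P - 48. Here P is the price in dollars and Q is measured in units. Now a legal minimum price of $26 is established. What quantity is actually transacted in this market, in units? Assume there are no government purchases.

Equilibrium: 112 - 4P = 4P - 48, so 160 = 8P and P* = 20, Q* = 32.
The floor of 26 is above the equilibrium price 20, so it binds.
At P = 26: Qd = 112 - 4·26 = 8 and Qs = 4·26 - 48 = 56.
The quantity actually transacted is the short side, demand: 8.

8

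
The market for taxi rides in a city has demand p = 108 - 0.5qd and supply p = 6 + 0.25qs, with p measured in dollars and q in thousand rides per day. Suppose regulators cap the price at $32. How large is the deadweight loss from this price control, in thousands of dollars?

Rearranging demand gives qd = 216 - 2p; rearranging supply gives qs = 4p - 24. Setting quantity demanded equal to quantity supplied, 216 - 2p = 4p - 24, gives p* = 40 and q* = 136.
The ceiling of 32 is below the equilibrium price 40, so it binds.
At p = 32: qd = 216 - 2·32 = 152 and qs = 4·32 - 24 = 104.
Quantity traded falls to 104. At q = 104 the demand price is (216 - 104)/2 = 56 and the supply price is (24 + 104)/4 = 32.
Deadweight loss = ½ · (56 - 32) · (136 - 104) = ½ · 24 · 32 = 384.

384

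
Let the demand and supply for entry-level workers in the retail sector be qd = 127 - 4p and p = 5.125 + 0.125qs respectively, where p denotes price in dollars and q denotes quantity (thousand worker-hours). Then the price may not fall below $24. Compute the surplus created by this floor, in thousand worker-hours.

Rearranging supply gives qs = 8p - 41. Without the control the market clears where 127 - 4p = 8p - 41, i.e. p* = 14 and q* = 71.
Since 24 > 14, the floor is binding.
At p = 24: qd = 127 - 4·24 = 31 and qs = 8·24 - 41 = 151.
Surplus = qs - qd = 151 - 31 = 120.

120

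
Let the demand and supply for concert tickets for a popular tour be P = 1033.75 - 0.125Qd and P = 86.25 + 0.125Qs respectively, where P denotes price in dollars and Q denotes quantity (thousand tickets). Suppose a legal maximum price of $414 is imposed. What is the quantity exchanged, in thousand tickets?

2622

Rearranging demand gives Qd = 8270 - 8P; rearranging supply gives Qs = 8P - 690. Equilibrium: 8270 - 8P = 8P - 690, so 8960 = 16P and P* = 560, Q* = 3790.
Because the ceiling (414) lies below the market-clearing price, it is binding.
At P = 414: Qd = 8270 - 8·414 = 4958 and Qs = 8·414 - 690 = 2622.
The quantity actually transacted is the short side, supply: 2622.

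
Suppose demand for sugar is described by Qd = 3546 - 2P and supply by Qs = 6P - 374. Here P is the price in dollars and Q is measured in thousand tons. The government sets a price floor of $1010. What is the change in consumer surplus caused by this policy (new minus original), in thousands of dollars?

-1063920

Without the control the market clears where 3546 - 2P = 6P - 374, i.e. P* = 490 and Q* = 2566.
Since 1010 > 490, the floor is binding.
At P = 1010: Qd = 3546 - 2·1010 = 1526 and Qs = 6·1010 - 374 = 5686.
Consumer surplus without the control is ½ · (1773 - 490) · 2566 = 1646089.
With the floor, consumers buy 1526 units at 1010, so CS = ½ · (1773 - 1010) · 1526 = 582169.
Change in consumer surplus = 582169 - 1646089 = -1063920.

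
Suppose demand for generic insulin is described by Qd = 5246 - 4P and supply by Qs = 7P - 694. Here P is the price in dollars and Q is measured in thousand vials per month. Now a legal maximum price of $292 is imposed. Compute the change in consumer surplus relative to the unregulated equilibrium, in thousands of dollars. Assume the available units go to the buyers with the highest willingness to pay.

-41912

Equilibrium: 5246 - 4P = 7P - 694, so 5940 = 11P and P* = 540, Q* = 3086.
Since 292 < 540, the ceiling is binding.
At P = 292: Qd = 5246 - 4·292 = 4078 and Qs = 7·292 - 694 = 1350.
Consumer surplus without the control is ½ · (1311.5 - 540) · 3086 = 1190424.5.
With the ceiling, 1350 units are sold at 292 (assume they go to the highest-value buyers). The demand price at Q = 1350 is 974, so CS = ½ · [(1311.5 - 292) + (974 - 292)] · 1350 = 1148512.5.
Change in consumer surplus = 1148512.5 - 1190424.5 = -41912.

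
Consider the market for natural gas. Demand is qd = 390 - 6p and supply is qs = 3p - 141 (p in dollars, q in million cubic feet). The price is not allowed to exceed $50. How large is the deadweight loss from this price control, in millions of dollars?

Equilibrium: 390 - 6p = 3p - 141, so 531 = 9p and p* = 59, q* = 36.
The ceiling of 50 is below the equilibrium price 59, so it binds.
At p = 50: qd = 390 - 6·50 = 90 and qs = 3·50 - 141 = 9.
Quantity traded falls to 9. At q = 9 the demand price is (390 - 9)/6 = 63.5 and the supply price is (141 + 9)/3 = 50.
Deadweight loss = ½ · (63.5 - 50) · (36 - 9) = ½ · 13.5 · 27 = 182.25.

182.25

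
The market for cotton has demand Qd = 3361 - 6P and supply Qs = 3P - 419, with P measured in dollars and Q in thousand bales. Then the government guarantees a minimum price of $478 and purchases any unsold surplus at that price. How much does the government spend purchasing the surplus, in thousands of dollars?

249516

Equilibrium: 3361 - 6P = 3P - 419, so 3780 = 9P and P* = 420, Q* = 841.
The floor of 478 is above the equilibrium price 420, so it binds.
At P = 478: Qd = 3361 - 6·478 = 493 and Qs = 3·478 - 419 = 1015.
Surplus = Qs - Qd = 522.
Government expenditure = surplus × support price = 522 × 478 = 249516.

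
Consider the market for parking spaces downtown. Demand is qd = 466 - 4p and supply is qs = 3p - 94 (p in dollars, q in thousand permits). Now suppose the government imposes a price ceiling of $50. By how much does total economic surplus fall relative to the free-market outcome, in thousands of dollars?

2362.5

In a free market, 466 - 4p = 3p - 94 gives the equilibrium p* = 80, q* = 146.
Because the ceiling (50) lies below the market-clearing price, it is binding.
At p = 50: qd = 466 - 4·50 = 266 and qs = 3·50 - 94 = 56.
Quantity traded falls to 56. At q = 56 the demand price is (466 - 56)/4 = 102.5 and the supply price is (94 + 56)/3 = 50.
Deadweight loss = ½ · (102.5 - 50) · (146 - 56) = ½ · 52.5 · 90 = 2362.5.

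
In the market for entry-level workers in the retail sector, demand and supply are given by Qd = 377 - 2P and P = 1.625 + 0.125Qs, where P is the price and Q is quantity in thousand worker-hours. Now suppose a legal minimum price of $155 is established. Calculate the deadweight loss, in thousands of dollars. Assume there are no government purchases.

16820

Rearranging supply gives Qs = 8P - 13. Equilibrium: 377 - 2P = 8P - 13, so 390 = 10P and P* = 39, Q* = 299.
Because the floor (155) lies above the market-clearing price, it is binding.
At P = 155: Qd = 377 - 2·155 = 67 and Qs = 8·155 - 13 = 1227.
Quantity traded falls to 67. At Q = 67 the demand price is (377 - 67)/2 = 155 and the supply price is (13 + 67)/8 = 10.
Deadweight loss = ½ · (155 - 10) · (299 - 67) = ½ · 145 · 232 = 16820.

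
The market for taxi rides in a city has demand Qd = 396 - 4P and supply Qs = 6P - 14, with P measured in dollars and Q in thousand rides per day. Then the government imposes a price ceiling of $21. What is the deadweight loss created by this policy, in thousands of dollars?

3000

Equilibrium: 396 - 4P = 6P - 14, so 410 = 10P and P* = 41, Q* = 232.
Because the ceiling (21) lies below the market-clearing price, it is binding.
At P = 21: Qd = 396 - 4·21 = 312 and Qs = 6·21 - 14 = 112.
Quantity traded falls to 112. At Q = 112 the demand price is (396 - 112)/4 = 71 and the supply price is (14 + 112)/6 = 21.
Deadweight loss = ½ · (71 - 21) · (232 - 112) = ½ · 50 · 120 = 3000.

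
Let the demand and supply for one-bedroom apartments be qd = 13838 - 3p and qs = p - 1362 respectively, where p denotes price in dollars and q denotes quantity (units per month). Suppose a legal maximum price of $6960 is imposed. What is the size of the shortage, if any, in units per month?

0

Without the control the market clears where 13838 - 3p = p - 1362, i.e. p* = 3800 and q* = 2438.
Since 6960 is above p* = 3800, the ceiling does not bind and the free-market outcome prevails.
Since the control does not bind, there is no shortage.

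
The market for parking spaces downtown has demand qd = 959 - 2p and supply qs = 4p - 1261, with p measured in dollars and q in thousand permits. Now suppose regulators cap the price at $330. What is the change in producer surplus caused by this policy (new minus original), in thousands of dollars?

In a free market, 959 - 2p = 4p - 1261 gives the equilibrium p* = 370, q* = 219.
Since 330 < 370, the ceiling is binding.
At p = 330: qd = 959 - 2·330 = 299 and qs = 4·330 - 1261 = 59.
Producer surplus without the control is ½ · (370 - 315.25) · 219 = 5995.125.
With the ceiling, producers sell 59 units at 330, so PS = ½ · (330 - 315.25) · 59 = 435.125.
Change in producer surplus = 435.125 - 5995.125 = -5560.

-5560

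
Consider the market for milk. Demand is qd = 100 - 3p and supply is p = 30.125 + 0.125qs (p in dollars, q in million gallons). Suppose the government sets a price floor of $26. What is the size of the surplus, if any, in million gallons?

Rearranging supply gives qs = 8p - 241. Without the control the market clears where 100 - 3p = 8p - 241, i.e. p* = 31 and q* = 7.
The floor of 26 is below the equilibrium price 31, so it is not binding; the market clears at p* = 31, q* = 7.
Since the control does not bind, there is no surplus.

0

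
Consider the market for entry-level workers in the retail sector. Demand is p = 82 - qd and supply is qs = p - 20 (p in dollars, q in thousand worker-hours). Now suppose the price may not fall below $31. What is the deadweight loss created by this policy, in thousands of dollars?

0

Rearranging demand gives qd = 82 - p. In a free market, 82 - p = p - 20 gives the equilibrium p* = 51, q* = 31.
Since 31 is below p* = 51, the floor does not bind and the free-market outcome prevails.
Since the control does not bind, no trades are prevented and deadweight loss is zero.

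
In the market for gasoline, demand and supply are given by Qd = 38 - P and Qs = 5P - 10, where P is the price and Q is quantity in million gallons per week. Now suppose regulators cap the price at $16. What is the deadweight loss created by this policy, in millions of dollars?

Without the control the market clears where 38 - P = 5P - 10, i.e. P* = 8 and Q* = 30.
Since 16 is above P* = 8, the ceiling does not bind and the free-market outcome prevails.
Since the control does not bind, no trades are prevented and deadweight loss is zero.

0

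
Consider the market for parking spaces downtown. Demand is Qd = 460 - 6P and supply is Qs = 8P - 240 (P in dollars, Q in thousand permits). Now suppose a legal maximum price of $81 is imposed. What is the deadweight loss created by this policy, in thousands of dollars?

Setting quantity demanded equal to quantity supplied, 460 - 6P = 8P - 240, gives P* = 50 and Q* = 160.
The ceiling of 81 is above the equilibrium price 50, so it is not binding; the market clears at P* = 50, Q* = 160.
Since the control does not bind, no trades are prevented and deadweight loss is zero.

0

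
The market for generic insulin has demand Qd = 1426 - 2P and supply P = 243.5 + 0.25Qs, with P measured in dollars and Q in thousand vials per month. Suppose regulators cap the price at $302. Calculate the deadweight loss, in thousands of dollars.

Rearranging supply gives Qs = 4P - 974. In a free market, 1426 - 2P = 4P - 974 gives the equilibrium P* = 400, Q* = 626.
Since 302 < 400, the ceiling is binding.
At P = 302: Qd = 1426 - 2·302 = 822 and Qs = 4·302 - 974 = 234.
Quantity traded falls to 234. At Q = 234 the demand price is (1426 - 234)/2 = 596 and the supply price is (974 + 234)/4 = 302.
Deadweight loss = ½ · (596 - 302) · (626 - 234) = ½ · 294 · 392 = 57624.

57624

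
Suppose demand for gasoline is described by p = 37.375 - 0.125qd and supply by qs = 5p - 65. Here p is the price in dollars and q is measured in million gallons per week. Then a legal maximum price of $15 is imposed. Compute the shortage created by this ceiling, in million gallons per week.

169

Rearranging demand gives qd = 299 - 8p. Without the control the market clears where 299 - 8p = 5p - 65, i.e. p* = 28 and q* = 75.
The ceiling of 15 is below the equilibrium price 28, so it binds.
At p = 15: qd = 299 - 8·15 = 179 and qs = 5·15 - 65 = 10.
Shortage = qd - qs = 179 - 10 = 169.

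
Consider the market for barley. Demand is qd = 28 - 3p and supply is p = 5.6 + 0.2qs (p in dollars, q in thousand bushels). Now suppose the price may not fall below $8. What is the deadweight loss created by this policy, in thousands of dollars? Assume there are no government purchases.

2.4

Rearranging supply gives qs = 5p - 28. Setting quantity demanded equal to quantity supplied, 28 - 3p = 5p - 28, gives p* = 7 and q* = 7.
Because the floor (8) lies above the market-clearing price, it is binding.
At p = 8: qd = 28 - 3·8 = 4 and qs = 5·8 - 28 = 12.
Quantity traded falls to 4. At q = 4 the demand price is (28 - 4)/3 = 8 and the supply price is (28 + 4)/5 = 6.4.
Deadweight loss = ½ · (8 - 6.4) · (7 - 4) = ½ · 1.6 · 3 = 2.4.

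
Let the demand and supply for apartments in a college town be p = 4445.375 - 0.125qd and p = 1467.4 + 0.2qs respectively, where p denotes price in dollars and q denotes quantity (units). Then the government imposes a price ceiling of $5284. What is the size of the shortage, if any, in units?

Rearranging demand gives qd = 35563 - 8p; rearranging supply gives qs = 5p - 7337. Equilibrium: 35563 - 8p = 5p - 7337, so 42900 = 13p and p* = 3300, q* = 9163.
The ceiling of 5284 is above the equilibrium price 3300, so it is not binding; the market clears at p* = 3300, q* = 9163.
Since the control does not bind, there is no shortage.

0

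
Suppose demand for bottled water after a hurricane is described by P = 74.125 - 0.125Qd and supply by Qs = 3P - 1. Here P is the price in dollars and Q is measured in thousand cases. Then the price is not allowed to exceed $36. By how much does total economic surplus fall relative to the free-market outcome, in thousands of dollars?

Rearranging demand gives Qd = 593 - 8P. Without the control the market clears where 593 - 8P = 3P - 1, i.e. P* = 54 and Q* = 161.
The ceiling of 36 is below the equilibrium price 54, so it binds.
At P = 36: Qd = 593 - 8·36 = 305 and Qs = 3·36 - 1 = 107.
Quantity traded falls to 107. At Q = 107 the demand price is (593 - 107)/8 = 60.75 and the supply price is (1 + 107)/3 = 36.
Deadweight loss = ½ · (60.75 - 36) · (161 - 107) = ½ · 24.75 · 54 = 668.25.

668.25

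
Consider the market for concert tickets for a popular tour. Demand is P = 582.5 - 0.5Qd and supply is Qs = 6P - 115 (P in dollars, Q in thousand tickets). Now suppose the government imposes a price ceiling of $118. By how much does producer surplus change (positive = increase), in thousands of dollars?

Rearranging demand gives Qd = 1165 - 2P. Setting quantity demanded equal to quantity supplied, 1165 - 2P = 6P - 115, gives P* = 160 and Q* = 845.
Because the ceiling (118) lies below the market-clearing price, it is binding.
At P = 118: Qd = 1165 - 2·118 = 929 and Qs = 6·118 - 115 = 593.
Producer surplus without the control is ½ · (160 - 115/6) · 845 = 714025/12.
With the ceiling, producers sell 593 units at 118, so PS = ½ · (118 - 115/6) · 593 = 351649/12.
Change in producer surplus = 351649/12 - 714025/12 = -30198.

-30198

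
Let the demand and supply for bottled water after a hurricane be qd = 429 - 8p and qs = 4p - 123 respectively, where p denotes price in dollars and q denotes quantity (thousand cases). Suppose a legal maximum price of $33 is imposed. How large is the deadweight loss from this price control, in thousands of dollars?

507

Equilibrium: 429 - 8p = 4p - 123, so 552 = 12p and p* = 46, q* = 61.
Because the ceiling (33) lies below the market-clearing price, it is binding.
At p = 33: qd = 429 - 8·33 = 165 and qs = 4·33 - 123 = 9.
Quantity traded falls to 9. At q = 9 the demand price is (429 - 9)/8 = 52.5 and the supply price is (123 + 9)/4 = 33.
Deadweight loss = ½ · (52.5 - 33) · (61 - 9) = ½ · 19.5 · 52 = 507.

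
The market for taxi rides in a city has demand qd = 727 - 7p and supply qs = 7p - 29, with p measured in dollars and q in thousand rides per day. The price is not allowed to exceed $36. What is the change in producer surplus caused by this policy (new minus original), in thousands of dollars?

-5148

Setting quantity demanded equal to quantity supplied, 727 - 7p = 7p - 29, gives p* = 54 and q* = 349.
The ceiling of 36 is below the equilibrium price 54, so it binds.
At p = 36: qd = 727 - 7·36 = 475 and qs = 7·36 - 29 = 223.
Producer surplus without the control is ½ · (54 - 29/7) · 349 = 121801/14.
With the ceiling, producers sell 223 units at 36, so PS = ½ · (36 - 29/7) · 223 = 49729/14.
Change in producer surplus = 49729/14 - 121801/14 = -5148.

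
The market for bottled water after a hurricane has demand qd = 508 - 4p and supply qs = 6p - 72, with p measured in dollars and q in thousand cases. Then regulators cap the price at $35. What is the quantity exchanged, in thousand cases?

Setting quantity demanded equal to quantity supplied, 508 - 4p = 6p - 72, gives p* = 58 and q* = 276.
The ceiling of 35 is below the equilibrium price 58, so it binds.
At p = 35: qd = 508 - 4·35 = 368 and qs = 6·35 - 72 = 138.
The quantity actually transacted is the short side, supply: 138.

138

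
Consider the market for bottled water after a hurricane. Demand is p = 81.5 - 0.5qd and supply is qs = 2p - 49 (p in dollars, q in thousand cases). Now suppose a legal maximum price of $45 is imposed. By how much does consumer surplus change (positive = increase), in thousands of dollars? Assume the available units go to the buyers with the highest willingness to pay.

264

Rearranging demand gives qd = 163 - 2p. In a free market, 163 - 2p = 2p - 49 gives the equilibrium p* = 53, q* = 57.
The ceiling of 45 is below the equilibrium price 53, so it binds.
At p = 45: qd = 163 - 2·45 = 73 and qs = 2·45 - 49 = 41.
Consumer surplus without the control is ½ · (81.5 - 53) · 57 = 812.25.
With the ceiling, 41 units are sold at 45 (assume they go to the highest-value buyers). The demand price at q = 41 is 61, so CS = ½ · [(81.5 - 45) + (61 - 45)] · 41 = 1076.25.
Change in consumer surplus = 1076.25 - 812.25 = 264.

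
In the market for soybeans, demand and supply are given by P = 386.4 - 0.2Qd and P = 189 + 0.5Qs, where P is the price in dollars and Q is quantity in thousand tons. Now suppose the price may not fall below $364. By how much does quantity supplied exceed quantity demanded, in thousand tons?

238

Rearranging demand gives Qd = 1932 - 5P; rearranging supply gives Qs = 2P - 378. Without the control the market clears where 1932 - 5P = 2P - 378, i.e. P* = 330 and Q* = 282.
Because the floor (364) lies above the market-clearing price, it is binding.
At P = 364: Qd = 1932 - 5·364 = 112 and Qs = 2·364 - 378 = 350.
Surplus = Qs - Qd = 350 - 112 = 238.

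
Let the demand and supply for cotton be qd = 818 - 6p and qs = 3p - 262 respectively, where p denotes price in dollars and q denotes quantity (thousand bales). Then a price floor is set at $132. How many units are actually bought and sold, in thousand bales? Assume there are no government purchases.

26

Setting quantity demanded equal to quantity supplied, 818 - 6p = 3p - 262, gives p* = 120 and q* = 98.
Since 132 > 120, the floor is binding.
At p = 132: qd = 818 - 6·132 = 26 and qs = 3·132 - 262 = 134.
The quantity actually transacted is the short side, demand: 26.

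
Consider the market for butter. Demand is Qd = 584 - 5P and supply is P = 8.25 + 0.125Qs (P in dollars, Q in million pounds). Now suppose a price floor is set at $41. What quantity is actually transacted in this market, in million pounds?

334

Rearranging supply gives Qs = 8P - 66. Equilibrium: 584 - 5P = 8P - 66, so 650 = 13P and P* = 50, Q* = 334.
Since 41 is below P* = 50, the floor does not bind and the free-market outcome prevails.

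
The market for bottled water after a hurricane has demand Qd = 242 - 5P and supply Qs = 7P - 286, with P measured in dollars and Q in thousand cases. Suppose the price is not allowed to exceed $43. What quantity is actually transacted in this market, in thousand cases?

In a free market, 242 - 5P = 7P - 286 gives the equilibrium P* = 44, Q* = 22.
Because the ceiling (43) lies below the market-clearing price, it is binding.
At P = 43: Qd = 242 - 5·43 = 27 and Qs = 7·43 - 286 = 15.
The quantity actually transacted is the short side, supply: 15.

15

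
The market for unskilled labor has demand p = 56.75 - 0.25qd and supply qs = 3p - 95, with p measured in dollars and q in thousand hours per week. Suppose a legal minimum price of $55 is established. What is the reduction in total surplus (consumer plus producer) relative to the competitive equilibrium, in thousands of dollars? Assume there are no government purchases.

378

Rearranging demand gives qd = 227 - 4p. Without the control the market clears where 227 - 4p = 3p - 95, i.e. p* = 46 and q* = 43.
The floor of 55 is above the equilibrium price 46, so it binds.
At p = 55: qd = 227 - 4·55 = 7 and qs = 3·55 - 95 = 70.
Quantity traded falls to 7. At q = 7 the demand price is (227 - 7)/4 = 55 and the supply price is (95 + 7)/3 = 34.
Deadweight loss = ½ · (55 - 34) · (43 - 7) = ½ · 21 · 36 = 378.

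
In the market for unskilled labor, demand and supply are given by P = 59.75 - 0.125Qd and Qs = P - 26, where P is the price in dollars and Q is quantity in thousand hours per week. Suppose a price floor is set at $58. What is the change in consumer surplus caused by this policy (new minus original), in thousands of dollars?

Rearranging demand gives Qd = 478 - 8P. Equilibrium: 478 - 8P = P - 26, so 504 = 9P and P* = 56, Q* = 30.
The floor of 58 is above the equilibrium price 56, so it binds.
At P = 58: Qd = 478 - 8·58 = 14 and Qs = 58 - 26 = 32.
Consumer surplus without the control is ½ · (59.75 - 56) · 30 = 56.25.
With the floor, consumers buy 14 units at 58, so CS = ½ · (59.75 - 58) · 14 = 12.25.
Change in consumer surplus = 12.25 - 56.25 = -44.

-44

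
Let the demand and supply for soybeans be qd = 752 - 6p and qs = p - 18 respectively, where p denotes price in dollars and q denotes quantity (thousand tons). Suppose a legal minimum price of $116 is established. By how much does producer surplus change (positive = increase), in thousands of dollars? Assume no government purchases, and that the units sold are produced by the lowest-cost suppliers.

Setting quantity demanded equal to quantity supplied, 752 - 6p = p - 18, gives p* = 110 and q* = 92.
Because the floor (116) lies above the market-clearing price, it is binding.
At p = 116: qd = 752 - 6·116 = 56 and qs = 116 - 18 = 98.
Producer surplus without the control is ½ · (110 - 18) · 92 = 4232.
With the floor, 56 units are sold at 116. The supply price at q = 56 is 74, so PS = ½ · [(116 - 18) + (116 - 74)] · 56 = 3920.
Change in producer surplus = 3920 - 4232 = -312.

-312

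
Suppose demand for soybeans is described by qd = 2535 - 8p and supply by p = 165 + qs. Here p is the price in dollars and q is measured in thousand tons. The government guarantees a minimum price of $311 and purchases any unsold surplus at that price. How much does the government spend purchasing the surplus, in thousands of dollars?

Rearranging supply gives qs = p - 165. In a free market, 2535 - 8p = p - 165 gives the equilibrium p* = 300, q* = 135.
Because the floor (311) lies above the market-clearing price, it is binding.
At p = 311: qd = 2535 - 8·311 = 47 and qs = 311 - 165 = 146.
Surplus = qs - qd = 99.
Government expenditure = surplus × support price = 99 × 311 = 30789.

30789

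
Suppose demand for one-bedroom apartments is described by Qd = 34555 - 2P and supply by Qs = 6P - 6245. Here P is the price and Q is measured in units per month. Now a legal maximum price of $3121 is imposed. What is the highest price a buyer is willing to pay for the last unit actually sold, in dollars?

In a free market, 34555 - 2P = 6P - 6245 gives the equilibrium P* = 5100, Q* = 24355.
The ceiling of 3121 is below the equilibrium price 5100, so it binds.
At P = 3121: Qd = 34555 - 2·3121 = 28313 and Qs = 6·3121 - 6245 = 12481.
Only 12481 units reach the market. On the demand curve, the marginal buyer's willingness to pay at Q = 12481 is (34555 - 12481)/2 = 11037.

11037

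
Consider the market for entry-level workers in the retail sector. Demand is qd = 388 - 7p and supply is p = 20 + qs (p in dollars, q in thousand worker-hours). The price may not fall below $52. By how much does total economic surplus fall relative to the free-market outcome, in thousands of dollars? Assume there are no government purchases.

Rearranging supply gives qs = p - 20. Equilibrium: 388 - 7p = p - 20, so 408 = 8p and p* = 51, q* = 31.
Because the floor (52) lies above the market-clearing price, it is binding.
At p = 52: qd = 388 - 7·52 = 24 and qs = 52 - 20 = 32.
Quantity traded falls to 24. At q = 24 the demand price is (388 - 24)/7 = 52 and the supply price is 20 + 24 = 44.
Deadweight loss = ½ · (52 - 44) · (31 - 24) = ½ · 8 · 7 = 28.

28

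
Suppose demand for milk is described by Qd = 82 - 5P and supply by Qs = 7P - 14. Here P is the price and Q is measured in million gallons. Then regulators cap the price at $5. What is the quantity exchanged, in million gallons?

21

Equilibrium: 82 - 5P = 7P - 14, so 96 = 12P and P* = 8, Q* = 42.
Because the ceiling (5) lies below the market-clearing price, it is binding.
At P = 5: Qd = 82 - 5·5 = 57 and Qs = 7·5 - 14 = 21.
The quantity actually transacted is the short side, supply: 21.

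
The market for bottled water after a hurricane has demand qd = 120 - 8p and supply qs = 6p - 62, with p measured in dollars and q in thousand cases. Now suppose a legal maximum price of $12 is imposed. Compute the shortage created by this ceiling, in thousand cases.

Equilibrium: 120 - 8p = 6p - 62, so 182 = 14p and p* = 13, q* = 16.
Since 12 < 13, the ceiling is binding.
At p = 12: qd = 120 - 8·12 = 24 and qs = 6·12 - 62 = 10.
Shortage = qd - qs = 24 - 10 = 14.

14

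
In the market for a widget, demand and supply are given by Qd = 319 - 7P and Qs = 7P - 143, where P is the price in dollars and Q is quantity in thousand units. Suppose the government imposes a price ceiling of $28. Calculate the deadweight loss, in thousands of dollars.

Without the control the market clears where 319 - 7P = 7P - 143, i.e. P* = 33 and Q* = 88.
Since 28 < 33, the ceiling is binding.
At P = 28: Qd = 319 - 7·28 = 123 and Qs = 7·28 - 143 = 53.
Quantity traded falls to 53. At Q = 53 the demand price is (319 - 53)/7 = 38 and the supply price is (143 + 53)/7 = 28.
Deadweight loss = ½ · (38 - 28) · (88 - 53) = ½ · 10 · 35 = 175.

175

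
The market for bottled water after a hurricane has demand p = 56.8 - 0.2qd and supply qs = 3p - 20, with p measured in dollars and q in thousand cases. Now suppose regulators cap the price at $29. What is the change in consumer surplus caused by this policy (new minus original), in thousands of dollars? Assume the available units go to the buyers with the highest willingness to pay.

Rearranging demand gives qd = 284 - 5p. In a free market, 284 - 5p = 3p - 20 gives the equilibrium p* = 38, q* = 94.
Because the ceiling (29) lies below the market-clearing price, it is binding.
At p = 29: qd = 284 - 5·29 = 139 and qs = 3·29 - 20 = 67.
Consumer surplus without the control is ½ · (56.8 - 38) · 94 = 883.6.
With the ceiling, 67 units are sold at 29 (assume they go to the highest-value buyers). The demand price at q = 67 is 43.4, so CS = ½ · [(56.8 - 29) + (43.4 - 29)] · 67 = 1413.7.
Change in consumer surplus = 1413.7 - 883.6 = 530.1.

530.1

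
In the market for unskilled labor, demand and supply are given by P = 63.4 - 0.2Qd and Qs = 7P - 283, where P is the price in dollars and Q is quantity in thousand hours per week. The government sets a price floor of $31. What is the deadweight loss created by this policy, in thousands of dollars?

0

Rearranging demand gives Qd = 317 - 5P. Without the control the market clears where 317 - 5P = 7P - 283, i.e. P* = 50 and Q* = 67.
Since 31 is below P* = 50, the floor does not bind and the free-market outcome prevails.
Since the control does not bind, no trades are prevented and deadweight loss is zero.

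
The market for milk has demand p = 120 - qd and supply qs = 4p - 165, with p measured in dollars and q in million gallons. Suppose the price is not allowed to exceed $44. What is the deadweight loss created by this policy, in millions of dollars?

1690

Rearranging demand gives qd = 120 - p. Equilibrium: 120 - p = 4p - 165, so 285 = 5p and p* = 57, q* = 63.
Since 44 < 57, the ceiling is binding.
At p = 44: qd = 120 - 44 = 76 and qs = 4·44 - 165 = 11.
Quantity traded falls to 11. At q = 11 the demand price is 120 - 11 = 109 and the supply price is (165 + 11)/4 = 44.
Deadweight loss = ½ · (109 - 44) · (63 - 11) = ½ · 65 · 52 = 1690.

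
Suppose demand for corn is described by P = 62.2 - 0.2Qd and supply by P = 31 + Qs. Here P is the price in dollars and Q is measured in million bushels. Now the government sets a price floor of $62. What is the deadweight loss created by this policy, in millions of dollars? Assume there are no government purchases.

375

Rearranging demand gives Qd = 311 - 5P; rearranging supply gives Qs = P - 31. Setting quantity demanded equal to quantity supplied, 311 - 5P = P - 31, gives P* = 57 and Q* = 26.
The floor of 62 is above the equilibrium price 57, so it binds.
At P = 62: Qd = 311 - 5·62 = 1 and Qs = 62 - 31 = 31.
Quantity traded falls to 1. At Q = 1 the demand price is (311 - 1)/5 = 62 and the supply price is 31 + 1 = 32.
Deadweight loss = ½ · (62 - 32) · (26 - 1) = ½ · 30 · 25 = 375.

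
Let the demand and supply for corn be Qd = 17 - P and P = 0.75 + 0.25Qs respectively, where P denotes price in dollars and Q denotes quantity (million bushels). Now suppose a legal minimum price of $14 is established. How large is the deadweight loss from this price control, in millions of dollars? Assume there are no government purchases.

62.5

Rearranging supply gives Qs = 4P - 3. Setting quantity demanded equal to quantity supplied, 17 - P = 4P - 3, gives P* = 4 and Q* = 13.
Because the floor (14) lies above the market-clearing price, it is binding.
At P = 14: Qd = 17 - 14 = 3 and Qs = 4·14 - 3 = 53.
Quantity traded falls to 3. At Q = 3 the demand price is 17 - 3 = 14 and the supply price is (3 + 3)/4 = 1.5.
Deadweight loss = ½ · (14 - 1.5) · (13 - 3) = ½ · 12.5 · 10 = 62.5.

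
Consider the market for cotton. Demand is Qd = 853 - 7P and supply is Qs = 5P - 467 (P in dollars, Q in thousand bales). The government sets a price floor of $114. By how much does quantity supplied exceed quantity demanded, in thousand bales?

Equilibrium: 853 - 7P = 5P - 467, so 1320 = 12P and P* = 110, Q* = 83.
The floor of 114 is above the equilibrium price 110, so it binds.
At P = 114: Qd = 853 - 7·114 = 55 and Qs = 5·114 - 467 = 103.
Surplus = Qs - Qd = 103 - 55 = 48.

48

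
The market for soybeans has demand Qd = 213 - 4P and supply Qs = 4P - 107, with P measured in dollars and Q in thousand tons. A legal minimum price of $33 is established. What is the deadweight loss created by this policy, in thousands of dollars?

Setting quantity demanded equal to quantity supplied, 213 - 4P = 4P - 107, gives P* = 40 and Q* = 53.
Since 33 is below P* = 40, the floor does not bind and the free-market outcome prevails.
Since the control does not bind, no trades are prevented and deadweight loss is zero.

0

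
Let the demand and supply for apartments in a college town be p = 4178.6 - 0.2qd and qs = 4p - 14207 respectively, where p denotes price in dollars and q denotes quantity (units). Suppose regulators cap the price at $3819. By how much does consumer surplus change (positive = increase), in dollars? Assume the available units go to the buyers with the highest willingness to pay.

Rearranging demand gives qd = 20893 - 5p. Without the control the market clears where 20893 - 5p = 4p - 14207, i.e. p* = 3900 and q* = 1393.
The ceiling of 3819 is below the equilibrium price 3900, so it binds.
At p = 3819: qd = 20893 - 5·3819 = 1798 and qs = 4·3819 - 14207 = 1069.
Consumer surplus without the control is ½ · (4178.6 - 3900) · 1393 = 194044.9.
With the ceiling, 1069 units are sold at 3819 (assume they go to the highest-value buyers). The demand price at q = 1069 is 3964.8, so CS = ½ · [(4178.6 - 3819) + (3964.8 - 3819)] · 1069 = 270136.3.
Change in consumer surplus = 270136.3 - 194044.9 = 76091.4.

76091.4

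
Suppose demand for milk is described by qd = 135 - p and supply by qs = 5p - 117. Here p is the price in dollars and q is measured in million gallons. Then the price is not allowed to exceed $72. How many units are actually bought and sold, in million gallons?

93

In a free market, 135 - p = 5p - 117 gives the equilibrium p* = 42, q* = 93.
Since 72 is above p* = 42, the ceiling does not bind and the free-market outcome prevails.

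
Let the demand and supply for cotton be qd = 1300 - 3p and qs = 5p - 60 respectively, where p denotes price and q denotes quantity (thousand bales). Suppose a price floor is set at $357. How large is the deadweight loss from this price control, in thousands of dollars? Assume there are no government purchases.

83925.6

In a free market, 1300 - 3p = 5p - 60 gives the equilibrium p* = 170, q* = 790.
Since 357 > 170, the floor is binding.
At p = 357: qd = 1300 - 3·357 = 229 and qs = 5·357 - 60 = 1725.
Quantity traded falls to 229. At q = 229 the demand price is (1300 - 229)/3 = 357 and the supply price is (60 + 229)/5 = 57.8.
Deadweight loss = ½ · (357 - 57.8) · (790 - 229) = ½ · 299.2 · 561 = 83925.6.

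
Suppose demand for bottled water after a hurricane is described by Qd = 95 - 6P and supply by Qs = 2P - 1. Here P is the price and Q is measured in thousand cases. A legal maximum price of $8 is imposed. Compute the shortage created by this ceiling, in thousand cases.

32

Without the control the market clears where 95 - 6P = 2P - 1, i.e. P* = 12 and Q* = 23.
Because the ceiling (8) lies below the market-clearing price, it is binding.
At P = 8: Qd = 95 - 6·8 = 47 and Qs = 2·8 - 1 = 15.
Shortage = Qd - Qs = 47 - 15 = 32.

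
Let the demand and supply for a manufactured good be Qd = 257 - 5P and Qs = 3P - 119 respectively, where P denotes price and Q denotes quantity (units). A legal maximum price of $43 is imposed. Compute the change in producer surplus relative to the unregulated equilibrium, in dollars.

Equilibrium: 257 - 5P = 3P - 119, so 376 = 8P and P* = 47, Q* = 22.
The ceiling of 43 is below the equilibrium price 47, so it binds.
At P = 43: Qd = 257 - 5·43 = 42 and Qs = 3·43 - 119 = 10.
Producer surplus without the control is ½ · (47 - 119/3) · 22 = 242/3.
With the ceiling, producers sell 10 units at 43, so PS = ½ · (43 - 119/3) · 10 = 50/3.
Change in producer surplus = 50/3 - 242/3 = -64.

-64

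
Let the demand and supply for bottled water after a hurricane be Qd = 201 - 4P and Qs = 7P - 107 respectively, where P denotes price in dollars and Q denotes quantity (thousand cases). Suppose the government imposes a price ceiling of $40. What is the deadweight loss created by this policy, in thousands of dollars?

0

Without the control the market clears where 201 - 4P = 7P - 107, i.e. P* = 28 and Q* = 89.
The ceiling of 40 is above the equilibrium price 28, so it is not binding; the market clears at P* = 28, Q* = 89.
Since the control does not bind, no trades are prevented and deadweight loss is zero.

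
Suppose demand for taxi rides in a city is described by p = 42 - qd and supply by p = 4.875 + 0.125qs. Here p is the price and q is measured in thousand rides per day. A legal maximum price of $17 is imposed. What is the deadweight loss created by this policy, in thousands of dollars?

Rearranging demand gives qd = 42 - p; rearranging supply gives qs = 8p - 39. In a free market, 42 - p = 8p - 39 gives the equilibrium p* = 9, q* = 33.
The ceiling of 17 is above the equilibrium price 9, so it is not binding; the market clears at p* = 9, q* = 33.
Since the control does not bind, no trades are prevented and deadweight loss is zero.

0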